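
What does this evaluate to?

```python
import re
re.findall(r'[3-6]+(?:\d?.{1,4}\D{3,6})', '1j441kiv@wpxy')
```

Since nothing is captured, `findall` lists the 1 matched substring directly.

['441kiv@wpxy']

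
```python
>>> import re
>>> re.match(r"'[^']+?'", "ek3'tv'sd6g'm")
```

None

`re.match` only tries the pattern at the start of the string.
Here the string doesn't start with a match, so the call returns None.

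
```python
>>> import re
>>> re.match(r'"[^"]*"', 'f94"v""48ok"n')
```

None

`re.match` only tries the pattern at the start of the string.
Here the pattern fails at index 0, so the call returns None.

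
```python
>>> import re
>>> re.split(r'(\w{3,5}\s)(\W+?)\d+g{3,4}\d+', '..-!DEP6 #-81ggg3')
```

['..-!', 'DEP6 ', '#-', '']

The group in the pattern means `split` returns the separators' captures alongside the pieces.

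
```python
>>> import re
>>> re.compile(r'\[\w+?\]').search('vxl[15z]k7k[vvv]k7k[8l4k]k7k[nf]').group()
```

'[15z]'

`re.search` scans for the first position where the pattern succeeds.
The match spans [3:8] → '[15z]'.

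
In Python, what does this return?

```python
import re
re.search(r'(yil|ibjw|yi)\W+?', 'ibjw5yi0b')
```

None

Here no position works, so the call returns None.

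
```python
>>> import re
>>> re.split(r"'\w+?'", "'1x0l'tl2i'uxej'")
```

Splitting on the pattern gives 3 pieces.

['', 'tl2i', '']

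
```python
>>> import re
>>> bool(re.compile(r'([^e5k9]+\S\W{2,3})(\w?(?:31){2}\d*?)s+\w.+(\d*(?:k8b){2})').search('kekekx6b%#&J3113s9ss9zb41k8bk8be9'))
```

False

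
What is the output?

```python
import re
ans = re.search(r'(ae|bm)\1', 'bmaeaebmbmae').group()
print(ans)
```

aeae

After group 1 captures some text, `\1` only succeeds where that same text appears again.
`re.search` tries every starting position until one works.
The match spans [2:6] → 'aeae'.
Captured: group 1 = 'ae'.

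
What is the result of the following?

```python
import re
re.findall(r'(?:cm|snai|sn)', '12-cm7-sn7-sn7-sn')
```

['cm', 'sn', 'sn', 'sn']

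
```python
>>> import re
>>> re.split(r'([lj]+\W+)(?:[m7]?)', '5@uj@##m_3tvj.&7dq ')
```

The pattern matches one or more of one of [lj], then one or more of a non-word character (captured); then optionally one of [m7] (non-capturing group).
Matches to split on: at [3:8] → 'j@##m'; at [12:16] → 'j.&7'.
`re.split` interleaves the captured-group text with the surrounding fragments.

['5@u', 'j@##', '_3tv', 'j.&', 'dq ']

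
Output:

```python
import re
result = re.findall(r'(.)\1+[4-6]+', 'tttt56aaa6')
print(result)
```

['t', 'a']

After group 1 captures some text, `\1` only succeeds where that same text appears again.
Scanning left to right: at [0:6] match 'tttt56', group 1 = 't'; at [6:10] match 'aaa6', group 1 = 'a'.
`findall` collects group 1 from each match (2 total).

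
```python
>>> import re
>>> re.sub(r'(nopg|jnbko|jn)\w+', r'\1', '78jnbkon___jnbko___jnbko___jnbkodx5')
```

'78jnbko'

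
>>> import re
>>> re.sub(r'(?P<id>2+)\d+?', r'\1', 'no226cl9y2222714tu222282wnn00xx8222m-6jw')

Pattern: one or more of a literal '2' (captured as 'id'); then one or more of a digit (lazy).
Because the quantifier is non-greedy, it stops expanding at the earliest point where the rest of the pattern can succeed.
Matches: at [2:5] → '226'; at [9:14] → '22227'; at [18:23] → '22228'; at [32:35] → '222'.
`\1` in the replacement pulls in group 1's text for each match.

'no22cl9y222214tu22222wnn00xx822m-6jw'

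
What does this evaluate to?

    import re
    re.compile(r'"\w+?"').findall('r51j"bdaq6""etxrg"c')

Scanning left to right: at [4:11] → '"bdaq6"'; at [11:18] → '"etxrg"'.
No capturing groups, so `findall` returns the 2 full match strings.

['"bdaq6"', '"etxrg"']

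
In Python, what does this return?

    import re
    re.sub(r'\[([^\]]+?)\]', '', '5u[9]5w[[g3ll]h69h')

Matches: at [2:5] → '[9]'; at [7:14] → '[[g3ll]'.
Every occurrence is swapped for ''.

'5u5wh69h'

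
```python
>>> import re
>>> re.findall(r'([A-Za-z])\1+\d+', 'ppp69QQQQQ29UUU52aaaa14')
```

After group 1 captures some text, `\1` only succeeds where that same text appears again.
Scanning left to right: at [0:5] match 'ppp69', group 1 = 'p'; at [5:12] match 'QQQQQ29', group 1 = 'Q'; at [12:17] match 'UUU52', group 1 = 'U'; at [17:23] match 'aaaa14', group 1 = 'a'.
With a single group, `findall` returns only what that group captured — 4 items.

['p', 'Q', 'U', 'a']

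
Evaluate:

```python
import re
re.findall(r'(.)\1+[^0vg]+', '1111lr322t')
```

['1']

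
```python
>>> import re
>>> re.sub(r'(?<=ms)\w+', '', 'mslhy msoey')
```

The lookaround is zero-width — it requires the adjacent text to match without consuming it, so the asserted text isn't part of the match.
Matches: at [2:5] → 'lhy'; at [8:11] → 'oey'.
`sub` substitutes '' at each match site.

'ms ms'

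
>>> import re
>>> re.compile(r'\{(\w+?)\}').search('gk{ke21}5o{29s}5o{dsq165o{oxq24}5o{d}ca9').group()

Unlike `match`, `search` isn't anchored — it looks for the pattern anywhere in the string.
The match spans [2:8] → '{ke21}'.
Captured: group 1 = 'ke21'.

'{ke21}'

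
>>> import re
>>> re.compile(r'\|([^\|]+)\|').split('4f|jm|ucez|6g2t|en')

['4f', 'jm', 'ucez', '6g2t', 'en']

The group in the pattern means `split` returns the separators' captures alongside the pieces.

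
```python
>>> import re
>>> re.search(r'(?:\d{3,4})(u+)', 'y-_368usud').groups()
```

('u',)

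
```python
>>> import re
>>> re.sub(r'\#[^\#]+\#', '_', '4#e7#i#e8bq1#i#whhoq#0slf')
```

Matches: at [1:5] → '#e7#'; at [6:13] → '#e8bq1#'; at [14:21] → '#whhoq#'.
Every occurrence is swapped for '_'.

'4_i_i_0slf'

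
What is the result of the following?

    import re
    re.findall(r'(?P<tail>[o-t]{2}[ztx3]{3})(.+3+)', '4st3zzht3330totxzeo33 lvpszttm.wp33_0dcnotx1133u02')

Multiple groups make `findall` return tuples — one 2-tuple for the one match.

[('st3zz', 'ht3330totxzeo33 lvpszttm.wp33_0dcnotx1133')]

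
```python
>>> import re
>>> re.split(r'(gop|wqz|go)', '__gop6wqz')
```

The regex engine tests alternatives in the order written; an earlier branch that matches wins even if a later one would match more.
Matches to split on: at [2:5] → 'gop'; at [6:9] → 'wqz'.
`re.split` interleaves the captured-group text with the surrounding fragments.

['__', 'gop', '6', 'wqz', '']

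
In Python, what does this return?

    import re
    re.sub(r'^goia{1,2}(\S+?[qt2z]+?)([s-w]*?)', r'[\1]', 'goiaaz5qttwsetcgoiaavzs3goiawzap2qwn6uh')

'[z5q]ttwsetcgoiaavzs3goiawzap2qwn6uh'

Pattern: anchored at the start of the string; then the literal 'goi', then 1 to 2 of a literal 'a'; then one or more of a non-whitespace character (lazy), then one or more of one of [qt2z] (lazy) (captured); then zero or more of a character in [s-w] (lazy) (captured).
Because the quantifier is non-greedy, it stops expanding at the earliest point where the rest of the pattern can succeed.
Matches: at [0:8] → 'goiaaz5q'.
`\1` in the replacement pulls in group 1's text for each match.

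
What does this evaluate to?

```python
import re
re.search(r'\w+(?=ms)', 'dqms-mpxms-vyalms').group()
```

'dq'

The lookaround is zero-width — it requires the adjacent text to match without consuming it, so the asserted text isn't part of the match.
Unlike `match`, `search` isn't anchored — it looks for the pattern anywhere in the string.
The match spans [0:2] → 'dq'.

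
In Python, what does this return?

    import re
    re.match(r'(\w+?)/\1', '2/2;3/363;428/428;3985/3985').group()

'2/2'

`\1` has to match the exact text group 1 already captured.
`re.match` won't scan ahead — the pattern has to work from the very first character.
The match spans [0:3] → '2/2'.
Captured: group 1 = '2'.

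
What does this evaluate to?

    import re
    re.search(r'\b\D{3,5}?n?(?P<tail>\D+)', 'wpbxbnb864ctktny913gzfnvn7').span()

(0, 7)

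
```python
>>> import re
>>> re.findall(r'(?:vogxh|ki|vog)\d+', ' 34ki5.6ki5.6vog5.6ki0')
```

Scanning left to right: at [3:6] → 'ki5'; at [8:11] → 'ki5'; at [13:17] → 'vog5'; at [19:22] → 'ki0'.
With no groups in the pattern, `findall` gives back each whole match — 4 here.

['ki5', 'ki5', 'vog5', 'ki0']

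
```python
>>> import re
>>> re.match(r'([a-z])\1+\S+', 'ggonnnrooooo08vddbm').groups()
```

('g',)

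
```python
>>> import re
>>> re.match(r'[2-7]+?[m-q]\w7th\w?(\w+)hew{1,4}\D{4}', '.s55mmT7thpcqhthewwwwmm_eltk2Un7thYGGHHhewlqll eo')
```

None

This matches one or more of a character in [2-7] (lazy); then a character in [m-q]; then a word character, then the literal '7th', then optionally a word character; then one or more of a word character (captured); then the literal 'he', then 1 to 4 of a literal 'w', then exactly 4 of a non-digit.
`re.match` only tries the pattern at the start of the string.
Here the pattern fails at index 0, so the call returns None.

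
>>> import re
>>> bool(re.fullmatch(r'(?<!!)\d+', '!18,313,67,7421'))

False

`fullmatch` succeeds only if the pattern covers the string from start to end.
Here there's no way to consume every character, so the call returns None, and `bool(None)` is False.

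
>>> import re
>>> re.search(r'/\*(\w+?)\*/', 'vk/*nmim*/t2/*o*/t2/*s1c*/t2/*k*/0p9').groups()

The match spans [2:10] → '/*nmim*/'.
Captured: group 1 = 'nmim'.

('nmim',)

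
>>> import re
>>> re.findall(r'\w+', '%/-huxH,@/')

This matches one or more of a word character.
Walking the string: at [3:7] → 'huxH'.
Since nothing is captured, `findall` lists the 1 matched substring directly.

['huxH']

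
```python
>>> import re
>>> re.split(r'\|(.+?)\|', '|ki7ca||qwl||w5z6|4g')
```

Matches to split on: at [0:7] → '|ki7ca|'; at [7:12] → '|qwl|'; at [12:18] → '|w5z6|'.
`re.split` interleaves the captured-group text with the surrounding fragments.

['', 'ki7ca', '', 'qwl', '', 'w5z6', '4g']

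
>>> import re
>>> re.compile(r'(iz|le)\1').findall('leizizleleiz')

['iz', 'le']

The backreference `\1` re-matches whatever the first group consumed, character for character.
With a single group, `findall` returns only what that group captured — 2 items.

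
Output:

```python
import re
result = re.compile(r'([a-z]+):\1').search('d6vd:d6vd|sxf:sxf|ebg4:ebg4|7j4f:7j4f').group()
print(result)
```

`\1` has to match the exact text group 1 already captured.
The match spans [3:6] → 'd:d'.

d:d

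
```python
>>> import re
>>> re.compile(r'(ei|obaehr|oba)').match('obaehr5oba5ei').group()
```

'obaehr'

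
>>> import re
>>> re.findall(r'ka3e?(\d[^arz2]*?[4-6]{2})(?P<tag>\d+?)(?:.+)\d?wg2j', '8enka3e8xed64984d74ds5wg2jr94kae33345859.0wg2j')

[('8xed64', '9')]

The pattern matches the literal 'ka3', then optionally a literal 'e'; then a digit, then zero or more of any character except [arz2] (lazy), then exactly 2 of a character in [4-6] (captured); then one or more of a digit (lazy) (captured as 'tag'); then one or more of any character (non-capturing group); then optionally a digit, then the literal 'wg2', then a literal 'j'.
A non-greedy quantifier consumes as few characters as it can — just enough that the remainder of the pattern still matches from where it stops; whatever follows it matches normally.
Matches: at [3:46] match 'ka3e8xed64984d74ds5wg2jr94kae33345859.0wg2j', groups = ('8xed64', '9').
Multiple groups make `findall` return tuples — one 2-tuple for the one match.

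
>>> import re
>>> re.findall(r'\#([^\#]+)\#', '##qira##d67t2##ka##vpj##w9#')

`findall` collects group 1 from each match (5 total).

['qira', 'd67t2', 'ka', 'vpj', 'w9']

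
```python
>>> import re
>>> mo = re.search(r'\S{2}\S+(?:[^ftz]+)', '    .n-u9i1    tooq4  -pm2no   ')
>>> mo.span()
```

The pattern matches exactly 2 of a non-whitespace character, then one or more of a non-whitespace character; then one or more of any character except [ftz] (non-capturing group).
Unlike `match`, `search` isn't anchored — it looks for the pattern anywhere in the string.
The match spans [4:15] → '.n-u9i1    '.

(4, 15)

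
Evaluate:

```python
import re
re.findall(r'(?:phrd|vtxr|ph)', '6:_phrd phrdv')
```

Branches in `(...|...)` are attempted left-to-right; the first branch that allows the whole pattern to succeed is taken.
Scanning left to right: at [3:7] → 'phrd'; at [8:12] → 'phrd'.
With no groups in the pattern, `findall` gives back each whole match — 2 here.

['phrd', 'phrd']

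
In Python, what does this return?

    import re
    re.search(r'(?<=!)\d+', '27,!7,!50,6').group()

Lookahead/lookbehind check context without consuming it, so the matched span excludes the asserted characters.
`re.search` scans for the first position where the pattern succeeds.
The match spans [4:5] → '7'.

'7'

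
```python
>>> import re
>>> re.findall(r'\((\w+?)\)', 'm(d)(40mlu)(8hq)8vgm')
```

['d', '40mlu', '8hq']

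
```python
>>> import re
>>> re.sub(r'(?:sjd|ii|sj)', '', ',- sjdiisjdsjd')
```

The regex engine tests alternatives in the order written; an earlier branch that matches wins even if a later one would match more.
Each match is replaced by ''.

',- '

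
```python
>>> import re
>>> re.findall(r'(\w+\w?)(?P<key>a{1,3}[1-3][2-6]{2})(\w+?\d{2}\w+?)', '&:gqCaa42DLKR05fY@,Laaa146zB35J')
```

[('Laa', 'a146', 'zB35J')]

The pattern matches one or more of a word character, then optionally a word character (captured); then 1 to 3 of a literal 'a', then a character in [1-3], then exactly 2 of a character in [2-6] (captured as 'key'); then one or more of a word character (lazy), then exactly 2 of a digit, then one or more of a word character (lazy) (captured).
Multiple groups make `findall` return tuples — one 3-tuple for the one match.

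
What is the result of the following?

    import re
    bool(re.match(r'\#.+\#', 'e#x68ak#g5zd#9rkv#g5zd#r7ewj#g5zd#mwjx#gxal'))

`match` is anchored at position 0; if the pattern doesn't fit there, it returns None.
Here the string doesn't start with a match, so the call returns None, and `bool(None)` is False.

False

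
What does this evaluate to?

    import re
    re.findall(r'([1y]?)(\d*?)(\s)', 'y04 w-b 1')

[('y', '04', ' '), ('', '', ' ')]

`findall` packs the 3 group values into a tuple for every match.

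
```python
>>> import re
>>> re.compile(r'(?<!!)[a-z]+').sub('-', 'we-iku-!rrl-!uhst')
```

'----!r--!u-'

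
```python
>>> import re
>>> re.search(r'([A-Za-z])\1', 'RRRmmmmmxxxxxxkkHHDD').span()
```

(0, 2)

The backreference `\1` re-matches whatever the first group consumed, character for character.
The match spans [0:2] → 'RR'.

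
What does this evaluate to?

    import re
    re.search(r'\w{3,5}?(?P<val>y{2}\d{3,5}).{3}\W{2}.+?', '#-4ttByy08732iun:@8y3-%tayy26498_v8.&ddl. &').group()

'4ttByy08732iun:@8'

Pattern: 3 to 5 of a word character (lazy); then exactly 2 of the literal 'y', then 3 to 5 of a digit (captured as 'val'); then exactly 3 of any character, then exactly 2 of a non-word character; then one or more of any character (lazy).
Unlike `match`, `search` isn't anchored — it looks for the pattern anywhere in the string.
The match spans [2:19] → '4ttByy08732iun:@8'.
Captured: group 1 = 'yy08732'.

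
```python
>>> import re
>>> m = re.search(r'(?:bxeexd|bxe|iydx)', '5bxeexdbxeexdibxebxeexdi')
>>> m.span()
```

Alternation tries branches left to right and keeps the first one that lets the overall match succeed at that position.
The match spans [1:7] → 'bxeexd'.

(1, 7)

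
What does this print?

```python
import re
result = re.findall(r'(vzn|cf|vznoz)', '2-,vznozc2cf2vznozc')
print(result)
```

['vzn', 'cf', 'vzn']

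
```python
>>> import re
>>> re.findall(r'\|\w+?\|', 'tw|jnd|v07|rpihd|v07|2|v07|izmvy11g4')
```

['|jnd|', '|rpihd|', '|2|']

Since nothing is captured, `findall` lists the 3 matched substrings directly.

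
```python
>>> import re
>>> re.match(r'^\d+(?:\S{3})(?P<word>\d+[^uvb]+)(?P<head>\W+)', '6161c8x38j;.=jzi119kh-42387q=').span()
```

(0, 29)

Pattern: anchored at the start of the string; then one or more of a digit; then exactly 3 of a non-whitespace character (non-capturing group); then one or more of a digit, then one or more of any character except [uvb] (captured as 'word'); then one or more of a non-word character (captured as 'head').
With `match`, the pattern is implicitly anchored at the beginning.
The match spans [0:29] → '6161c8x38j;.=jzi119kh-42387q='.
Captured: group 1 = '38j;.=jzi119kh-42387q', group 2 = '='.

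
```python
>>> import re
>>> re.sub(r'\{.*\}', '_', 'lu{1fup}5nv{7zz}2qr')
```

'lu_2qr'

Matches: at [2:16] → '{1fup}5nv{7zz}'.
Every occurrence is swapped for '_'.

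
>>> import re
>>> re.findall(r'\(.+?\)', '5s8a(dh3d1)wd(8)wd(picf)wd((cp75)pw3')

['(dh3d1)', '(8)', '(picf)', '((cp75)']

Scanning left to right: at [4:11] → '(dh3d1)'; at [13:16] → '(8)'; at [18:24] → '(picf)'; at [26:33] → '((cp75)'.
Since nothing is captured, `findall` lists the 4 matched substrings directly.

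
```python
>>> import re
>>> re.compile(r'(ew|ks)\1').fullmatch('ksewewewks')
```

The backreference `\1` re-matches whatever the first group consumed, character for character.
`re.fullmatch` is like wrapping the pattern in `^…$` (in single-line mode).
Here there's no way to consume every character, so the call returns None.

None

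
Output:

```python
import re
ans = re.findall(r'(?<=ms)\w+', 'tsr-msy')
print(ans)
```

['y']

Lookahead/lookbehind check context without consuming it, so the matched span excludes the asserted characters.
Walking the string: at [6:7] → 'y'.
`findall` yields the raw match text (1 of them) because the pattern has no groups.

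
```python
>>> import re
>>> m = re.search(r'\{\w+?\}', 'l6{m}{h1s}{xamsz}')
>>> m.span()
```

(2, 5)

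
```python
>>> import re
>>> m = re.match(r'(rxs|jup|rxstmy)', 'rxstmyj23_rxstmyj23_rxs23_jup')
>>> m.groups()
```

('rxs',)

Alternation isn't longest-match — the leftmost alternative that fits at this position is chosen.
`match` is anchored at position 0; if the pattern doesn't fit there, it returns None.
The match spans [0:3] → 'rxs'.
Captured: group 1 = 'rxs'.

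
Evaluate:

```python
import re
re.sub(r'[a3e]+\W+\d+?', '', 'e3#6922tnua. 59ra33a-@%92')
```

'922tnu9r2'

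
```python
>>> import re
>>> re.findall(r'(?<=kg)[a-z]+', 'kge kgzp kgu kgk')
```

['e', 'zp', 'u', 'k']

The lookaround is zero-width — it requires the adjacent text to match without consuming it, so the asserted text isn't part of the match.
Scanning left to right: at [2:3] → 'e'; at [6:8] → 'zp'; at [11:12] → 'u'; at [15:16] → 'k'.
`findall` yields the raw match text (4 of them) because the pattern has no groups.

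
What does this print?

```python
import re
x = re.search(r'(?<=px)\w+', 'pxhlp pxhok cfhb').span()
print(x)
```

Lookahead/lookbehind check context without consuming it, so the matched span excludes the asserted characters.
`re.search` scans for the first position where the pattern succeeds.
The match spans [2:5] → 'hlp'.

(2, 5)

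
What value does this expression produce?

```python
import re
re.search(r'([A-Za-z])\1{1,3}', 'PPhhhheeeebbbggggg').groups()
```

After group 1 captures some text, `\1` only succeeds where that same text appears again.
`re.search` tries every starting position until one works.
The match spans [0:2] → 'PP'.
Captured: group 1 = 'P'.

('P',)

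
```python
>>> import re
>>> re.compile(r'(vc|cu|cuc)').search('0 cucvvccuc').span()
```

`|` is ordered: at each position the engine commits to the first alternative that works.
`re.search` scans for the first position where the pattern succeeds.
The match spans [2:4] → 'cu'.
Captured: group 1 = 'cu'.

(2, 4)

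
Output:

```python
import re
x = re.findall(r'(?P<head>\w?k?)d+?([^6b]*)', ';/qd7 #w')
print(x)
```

The pattern matches optionally a word character, then optionally a literal 'k' (captured as 'head'); then one or more of a literal 'd' (lazy); then zero or more of any character except [6b] (captured).
Multiple groups make `findall` return tuples — one 2-tuple for the one match.

[('q', '7 #w')]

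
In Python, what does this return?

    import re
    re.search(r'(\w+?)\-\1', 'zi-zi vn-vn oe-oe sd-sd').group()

'zi-zi'

After group 1 captures some text, `\1` only succeeds where that same text appears again.
The match spans [0:5] → 'zi-zi'.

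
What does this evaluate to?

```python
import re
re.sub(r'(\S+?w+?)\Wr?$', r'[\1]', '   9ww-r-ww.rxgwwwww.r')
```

'   [9ww-r-ww.rxgwwwww]'

This matches one or more of a non-whitespace character (lazy), then one or more of the literal 'w' (lazy) (captured); then a non-word character, then optionally a literal 'r'; then anchored at the end.
Matches: at [3:22] → '9ww-r-ww.rxgwwwww.r'.
Each match is replaced using the text its own group 1 captured.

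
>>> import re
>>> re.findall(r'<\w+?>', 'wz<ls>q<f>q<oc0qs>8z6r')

['<ls>', '<f>', '<oc0qs>']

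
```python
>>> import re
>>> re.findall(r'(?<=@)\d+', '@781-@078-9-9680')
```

The `(?=…)`/`(?<=…)` assertion just peeks at neighbouring text; it doesn't advance the match position.
No capturing groups, so `findall` returns the 2 full match strings.

['781', '078']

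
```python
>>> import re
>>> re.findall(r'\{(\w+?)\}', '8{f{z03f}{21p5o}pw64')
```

One capturing group, so `findall` returns just the captured substring from each match — 2 in all.

['z03f', '21p5o']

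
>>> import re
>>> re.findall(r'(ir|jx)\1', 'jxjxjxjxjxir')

A backreference is literal: `\1` must see the identical characters the first group matched.
One capturing group, so `findall` returns just the captured substring from each match — 2 in all.

['jx', 'jx']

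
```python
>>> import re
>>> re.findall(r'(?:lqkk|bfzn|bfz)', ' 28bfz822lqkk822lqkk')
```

Matches: at [3:6] → 'bfz'; at [9:13] → 'lqkk'; at [16:20] → 'lqkk'.
Since nothing is captured, `findall` lists the 3 matched substrings directly.

['bfz', 'lqkk', 'lqkk']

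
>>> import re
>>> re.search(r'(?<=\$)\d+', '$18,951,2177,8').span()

(1, 3)

Because the assertion is zero-width, the text it checks is not consumed and won't appear in the result.
The match spans [1:3] → '18'.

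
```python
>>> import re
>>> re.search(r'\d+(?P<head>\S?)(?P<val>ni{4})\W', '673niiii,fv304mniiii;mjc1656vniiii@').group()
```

'673niiii,'

The match spans [0:9] → '673niiii,'.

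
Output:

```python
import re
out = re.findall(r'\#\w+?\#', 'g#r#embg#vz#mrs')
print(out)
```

['#r#', '#vz#']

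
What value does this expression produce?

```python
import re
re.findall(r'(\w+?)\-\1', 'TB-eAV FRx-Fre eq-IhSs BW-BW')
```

['BW']

The backreference `\1` re-matches whatever the first group consumed, character for character.
Scanning left to right: at [23:28] match 'BW-BW', group 1 = 'BW'.
With a single group, `findall` returns only what that group captured — 1 item.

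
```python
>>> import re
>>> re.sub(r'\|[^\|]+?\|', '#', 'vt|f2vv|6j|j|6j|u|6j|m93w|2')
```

'vt#6j#6j#6j#2'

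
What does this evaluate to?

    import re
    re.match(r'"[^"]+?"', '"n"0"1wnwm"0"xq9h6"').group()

'"n"'

`re.match` only tries the pattern at the start of the string.
The match spans [0:3] → '"n"'.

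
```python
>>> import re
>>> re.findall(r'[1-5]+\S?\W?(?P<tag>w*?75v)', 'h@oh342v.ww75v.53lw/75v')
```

Pattern: one or more of a character in [1-5]; then optionally a non-whitespace character, then optionally a non-word character; then zero or more of the literal 'w' (lazy), then the literal '75v' (captured as 'tag').
Scanning left to right: at [4:14] match '342v.ww75v', group 1 = 'ww75v'.
Because there's exactly one group, `findall` drops the full match and keeps group 1 from the one hit.

['ww75v']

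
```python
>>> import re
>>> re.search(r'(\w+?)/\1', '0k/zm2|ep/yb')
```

`\1` has to match the exact text group 1 already captured.
Unlike `match`, `search` isn't anchored — it looks for the pattern anywhere in the string.
Here no position works, so the call returns None.

None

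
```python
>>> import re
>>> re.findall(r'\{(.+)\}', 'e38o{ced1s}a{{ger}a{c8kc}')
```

['ced1s}a{{ger}a{c8kc']

Matches: at [4:25] match '{ced1s}a{{ger}a{c8kc}', group 1 = 'ced1s}a{{ger}a{c8kc'.
Because there's exactly one group, `findall` drops the full match and keeps group 1 from the one hit.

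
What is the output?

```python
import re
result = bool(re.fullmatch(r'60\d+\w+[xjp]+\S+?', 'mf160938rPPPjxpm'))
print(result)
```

False

`fullmatch` succeeds only if the pattern covers the string from start to end.
Here the pattern can't cover the whole string, so the call returns None, and `bool(None)` is False.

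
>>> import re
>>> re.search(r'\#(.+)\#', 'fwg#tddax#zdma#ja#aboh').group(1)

'tddax#zdma#ja'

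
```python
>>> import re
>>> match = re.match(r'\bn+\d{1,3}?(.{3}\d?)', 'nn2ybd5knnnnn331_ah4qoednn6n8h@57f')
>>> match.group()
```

With `match`, the pattern is implicitly anchored at the beginning.
The match spans [0:7] → 'nn2ybd5'.

'nn2ybd5'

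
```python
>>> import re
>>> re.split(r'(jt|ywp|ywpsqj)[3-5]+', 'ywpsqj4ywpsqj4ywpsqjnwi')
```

Matches to split on: at [0:7] → 'ywpsqj4'; at [7:14] → 'ywpsqj4'.
The group in the pattern means `split` returns the separators' captures alongside the pieces.

['', 'ywpsqj', '', 'ywpsqj', 'ywpsqjnwi']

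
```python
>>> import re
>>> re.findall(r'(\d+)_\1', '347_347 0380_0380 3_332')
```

['347', '0380', '3']

The backreference `\1` re-matches whatever the first group consumed, character for character.
Walking the string: at [0:7] match '347_347', group 1 = '347'; at [8:17] match '0380_0380', group 1 = '0380'; at [18:21] match '3_3', group 1 = '3'.
`findall` collects group 1 from each match (3 total).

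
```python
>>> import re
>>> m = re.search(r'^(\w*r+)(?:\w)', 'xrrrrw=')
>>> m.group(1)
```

The match spans [0:6] → 'xrrrrw'.
Captured: group 1 = 'xrrrr'.

'xrrrr'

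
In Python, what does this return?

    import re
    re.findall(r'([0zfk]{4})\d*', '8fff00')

The pattern matches exactly 4 of one of [0zfk] (captured); then zero or more of a digit.
Scanning left to right: at [1:6] match 'fff00', group 1 = 'fff0'.
`findall` collects group 1 from the one match (1 total).

['fff0']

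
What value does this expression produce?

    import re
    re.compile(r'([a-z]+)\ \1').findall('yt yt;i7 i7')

['yt']

The backreference `\1` re-matches whatever the first group consumed, character for character.
`findall` collects group 1 from the one match (1 total).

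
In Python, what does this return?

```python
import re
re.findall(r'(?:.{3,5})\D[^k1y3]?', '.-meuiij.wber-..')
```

Pattern: 3 to 5 of any character (non-capturing group); then a non-digit, then optionally any character except [k1y3].
Matches: at [0:7] → '.-meuii'; at [7:14] → 'j.wber-'.
`findall` yields the raw match text (2 of them) because the pattern has no groups.

['.-meuii', 'j.wber-']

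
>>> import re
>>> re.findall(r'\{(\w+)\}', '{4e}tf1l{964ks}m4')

['4e', '964ks']

Matches: at [0:4] match '{4e}', group 1 = '4e'; at [8:15] match '{964ks}', group 1 = '964ks'.
Because there's exactly one group, `findall` drops the full match and keeps group 1 from each hit.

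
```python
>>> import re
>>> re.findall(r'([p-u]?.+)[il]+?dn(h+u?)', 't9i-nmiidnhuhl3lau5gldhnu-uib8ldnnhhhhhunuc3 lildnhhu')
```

With 2 capturing groups, `findall` returns a 2-tuple per match.

[('t9i-nmiidnhuhl3lau5gldhnu-uib8ldnnhhhhhunuc3 li', 'hhu')]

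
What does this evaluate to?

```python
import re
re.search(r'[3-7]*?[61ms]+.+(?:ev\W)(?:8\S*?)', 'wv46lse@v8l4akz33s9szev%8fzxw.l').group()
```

'46lse@v8l4akz33s9szev%8'

With the lazy modifier that quantifier settles for the fewest repetitions that let the rest of the pattern succeed (the atoms after it are unaffected and can still be greedy).
The match spans [2:25] → '46lse@v8l4akz33s9szev%8'.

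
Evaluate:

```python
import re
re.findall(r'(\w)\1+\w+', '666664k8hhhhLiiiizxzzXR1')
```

['6']

After group 1 captures some text, `\1` only succeeds where that same text appears again.
Because there's exactly one group, `findall` drops the full match and keeps group 1 from the one hit.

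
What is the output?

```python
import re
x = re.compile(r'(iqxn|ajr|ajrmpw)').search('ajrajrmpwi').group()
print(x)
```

ajr

`search` walks the string left to right and returns the first match it finds.
The match spans [0:3] → 'ajr'.
Captured: group 1 = 'ajr'.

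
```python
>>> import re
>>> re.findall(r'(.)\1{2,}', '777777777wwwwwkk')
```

['7', 'w']

`\1` is not a pattern — it's the concrete string captured by group 1, re-applied verbatim.
One capturing group, so `findall` returns just the captured substring from each match — 2 in all.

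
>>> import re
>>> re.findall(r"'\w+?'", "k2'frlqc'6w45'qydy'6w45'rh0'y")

Since nothing is captured, `findall` lists the 3 matched substrings directly.

["'frlqc'", "'qydy'", "'rh0'"]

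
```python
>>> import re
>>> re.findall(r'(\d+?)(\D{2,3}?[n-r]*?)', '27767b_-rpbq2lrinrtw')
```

[('27767', 'b_'), ('2', 'lr')]

2 groups means each result is a tuple of 2 captured strings — 2 here.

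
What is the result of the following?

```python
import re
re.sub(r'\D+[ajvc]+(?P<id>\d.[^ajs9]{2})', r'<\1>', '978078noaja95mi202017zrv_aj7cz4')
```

'978078<95mi>202017<7cz4>'

The pattern matches one or more of a non-digit; then one or more of one of [ajvc]; then a digit, then any character, then exactly 2 of any character except [ajs9] (captured as 'id').
Each match is replaced using the text its own group 1 captured.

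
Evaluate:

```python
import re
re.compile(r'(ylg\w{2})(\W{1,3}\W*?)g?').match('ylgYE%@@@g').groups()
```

('ylgYE', '%@@')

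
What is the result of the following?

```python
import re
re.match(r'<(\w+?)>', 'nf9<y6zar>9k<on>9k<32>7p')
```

None

`re.match` only tries the pattern at the start of the string.
Here the pattern fails at index 0, so the call returns None.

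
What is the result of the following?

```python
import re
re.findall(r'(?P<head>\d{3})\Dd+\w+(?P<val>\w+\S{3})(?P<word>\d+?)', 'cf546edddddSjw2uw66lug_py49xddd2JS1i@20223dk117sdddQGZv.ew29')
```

With the lazy modifier that quantifier settles for the fewest repetitions that let the rest of the pattern succeed (the atoms after it are unaffected and can still be greedy).
3 groups means each result is a tuple of 3 captured strings — 2 here.

[('546', 'i@20', '2'), ('117', 'v.ew', '2')]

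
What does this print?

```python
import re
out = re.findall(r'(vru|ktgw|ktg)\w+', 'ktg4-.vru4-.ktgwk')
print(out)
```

['ktg', 'vru', 'ktgw']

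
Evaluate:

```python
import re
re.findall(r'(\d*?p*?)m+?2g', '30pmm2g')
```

Pattern: zero or more of a digit (lazy), then zero or more of the literal 'p' (lazy) (captured); then one or more of a literal 'm' (lazy), then the literal '2g'.
Walking the string: at [0:7] match '30pmm2g', group 1 = '30p'.
`findall` collects group 1 from the one match (1 total).

['30p']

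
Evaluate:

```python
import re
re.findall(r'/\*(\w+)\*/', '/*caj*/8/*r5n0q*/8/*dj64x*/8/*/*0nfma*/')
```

['caj', 'r5n0q', 'dj64x', '0nfma']

Scanning left to right: at [0:7] match '/*caj*/', group 1 = 'caj'; at [8:17] match '/*r5n0q*/', group 1 = 'r5n0q'; at [18:27] match '/*dj64x*/', group 1 = 'dj64x'; at [30:39] match '/*0nfma*/', group 1 = '0nfma'.
With a single group, `findall` returns only what that group captured — 4 items.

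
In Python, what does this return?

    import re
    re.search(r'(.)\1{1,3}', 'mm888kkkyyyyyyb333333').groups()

('m',)

A backreference is literal: `\1` must see the identical characters the first group matched.
`re.search` scans for the first position where the pattern succeeds.
The match spans [0:2] → 'mm'.
Captured: group 1 = 'm'.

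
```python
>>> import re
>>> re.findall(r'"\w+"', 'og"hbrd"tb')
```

Matches: at [2:8] → '"hbrd"'.
No capturing groups, so `findall` returns the 1 full match string.

['"hbrd"']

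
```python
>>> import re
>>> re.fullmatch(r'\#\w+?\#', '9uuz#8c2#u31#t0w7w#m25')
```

`re.fullmatch` is like wrapping the pattern in `^…$` (in single-line mode).
Here there's no way to consume every character, so the call returns None.

None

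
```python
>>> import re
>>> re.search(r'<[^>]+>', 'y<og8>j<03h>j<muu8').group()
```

`re.search` tries every starting position until one works.
The match spans [1:6] → '<og8>'.

'<og8>'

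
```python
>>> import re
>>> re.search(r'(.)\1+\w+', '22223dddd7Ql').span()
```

After group 1 captures some text, `\1` only succeeds where that same text appears again.
`re.search` scans for the first position where the pattern succeeds.
The match spans [0:12] → '22223dddd7Ql'.
Captured: group 1 = '2'.

(0, 12)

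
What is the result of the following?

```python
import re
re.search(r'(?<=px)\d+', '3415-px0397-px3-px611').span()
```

(7, 11)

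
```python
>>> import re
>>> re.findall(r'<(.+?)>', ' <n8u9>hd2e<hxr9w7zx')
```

['n8u9']

`findall` collects group 1 from the one match (1 total).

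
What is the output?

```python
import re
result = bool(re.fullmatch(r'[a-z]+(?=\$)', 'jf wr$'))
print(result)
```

The positive lookaround only admits positions where the adjacent text matches; those characters stay outside the span.
`re.fullmatch` requires the pattern to consume the entire string.
Here the pattern can't cover the whole string, so the call returns None, and `bool(None)` is False.

False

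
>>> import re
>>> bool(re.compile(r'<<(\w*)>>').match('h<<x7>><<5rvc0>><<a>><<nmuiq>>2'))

`match` is anchored at position 0; if the pattern doesn't fit there, it returns None.
Here the pattern fails at index 0, so the call returns None, and `bool(None)` is False.

False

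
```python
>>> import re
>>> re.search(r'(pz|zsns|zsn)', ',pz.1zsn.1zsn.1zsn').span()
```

(1, 3)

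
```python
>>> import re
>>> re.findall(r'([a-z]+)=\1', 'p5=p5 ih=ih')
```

['ih']

After group 1 captures some text, `\1` only succeeds where that same text appears again.
Scanning left to right: at [6:11] match 'ih=ih', group 1 = 'ih'.
Because there's exactly one group, `findall` drops the full match and keeps group 1 from the one hit.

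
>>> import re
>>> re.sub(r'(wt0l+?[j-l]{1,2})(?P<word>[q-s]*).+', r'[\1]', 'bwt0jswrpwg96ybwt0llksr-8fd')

'bwt0jswrpwg96yb[wt0llk]'

Each match is replaced using the text its own group 1 captured.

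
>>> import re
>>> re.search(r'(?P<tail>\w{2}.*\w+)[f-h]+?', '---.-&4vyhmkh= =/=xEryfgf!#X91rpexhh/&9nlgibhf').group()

'4vyhmkh= =/=xEryfgf!#X91rpexhh/&9nlgibhf'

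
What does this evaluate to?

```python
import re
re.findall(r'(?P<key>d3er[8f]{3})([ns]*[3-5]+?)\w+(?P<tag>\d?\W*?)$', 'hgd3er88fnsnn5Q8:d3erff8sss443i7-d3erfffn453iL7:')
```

[('d3erfff', 'n4', ':')]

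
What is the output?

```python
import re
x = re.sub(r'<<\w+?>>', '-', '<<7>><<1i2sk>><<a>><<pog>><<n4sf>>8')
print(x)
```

Matches: at [0:5] → '<<7>>'; at [5:14] → '<<1i2sk>>'; at [14:19] → '<<a>>'; at [19:26] → '<<pog>>'; at [26:34] → '<<n4sf>>'.
Each match is replaced by '-'.

-----8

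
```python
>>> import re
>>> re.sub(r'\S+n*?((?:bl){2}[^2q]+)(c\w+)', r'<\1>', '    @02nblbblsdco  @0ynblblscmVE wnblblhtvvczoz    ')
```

The pattern matches one or more of a non-whitespace character, then zero or more of a literal 'n' (lazy); then the literal 'bl' repeated 2 times, then one or more of any character except [2q] (captured); then the literal 'c', then one or more of a word character (captured).
Matches: at [19:47] → '@0ynblblscmVE wnblblhtvvczoz'.
Each match is replaced using the text its own group 1 captured.

'    @02nblbblsdco  <blblscmVE wnblblhtvv>    '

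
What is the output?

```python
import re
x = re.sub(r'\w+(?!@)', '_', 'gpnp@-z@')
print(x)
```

The negative lookaround is zero-width — it rules out positions where the adjacent text would match, without consuming anything.
Matches: at [0:3] → 'gpn'.
Every occurrence is swapped for '_'.

_p@-z@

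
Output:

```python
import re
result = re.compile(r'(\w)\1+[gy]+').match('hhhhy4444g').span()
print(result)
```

(0, 5)

`match` is anchored at position 0; if the pattern doesn't fit there, it returns None.
The match spans [0:5] → 'hhhhy'.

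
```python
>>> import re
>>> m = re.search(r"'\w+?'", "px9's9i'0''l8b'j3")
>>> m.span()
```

`search` walks the string left to right and returns the first match it finds.
The match spans [3:8] → "'s9i'".

(3, 8)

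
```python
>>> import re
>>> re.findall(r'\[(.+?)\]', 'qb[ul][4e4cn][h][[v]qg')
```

Scanning left to right: at [2:6] match '[ul]', group 1 = 'ul'; at [6:13] match '[4e4cn]', group 1 = '4e4cn'; at [13:16] match '[h]', group 1 = 'h'; at [16:20] match '[[v]', group 1 = '[v'.
One capturing group, so `findall` returns just the captured substring from each match — 4 in all.

['ul', '4e4cn', 'h', '[v']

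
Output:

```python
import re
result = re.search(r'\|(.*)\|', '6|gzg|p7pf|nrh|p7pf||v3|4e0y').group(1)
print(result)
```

gzg|p7pf|nrh|p7pf||v3

`re.search` scans for the first position where the pattern succeeds.
The match spans [1:24] → '|gzg|p7pf|nrh|p7pf||v3|'.
Captured: group 1 = 'gzg|p7pf|nrh|p7pf||v3'.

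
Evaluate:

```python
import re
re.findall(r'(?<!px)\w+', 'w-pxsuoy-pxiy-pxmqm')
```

The negative lookaround is zero-width — it rules out positions where the adjacent text would match, without consuming anything.
With no groups in the pattern, `findall` gives back each whole match — 4 here.

['w', 'pxsuoy', 'pxiy', 'pxmqm']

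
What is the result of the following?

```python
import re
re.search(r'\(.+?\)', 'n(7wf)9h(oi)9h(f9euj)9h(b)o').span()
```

(1, 6)

The `?` after the quantifier makes it lazy — it takes as little as possible before letting the rest of the pattern try.
`re.search` tries every starting position until one works.
The match spans [1:6] → '(7wf)'.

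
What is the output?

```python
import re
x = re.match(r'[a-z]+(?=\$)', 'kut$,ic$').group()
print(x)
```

kut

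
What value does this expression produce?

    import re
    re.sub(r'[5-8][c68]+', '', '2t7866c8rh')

'2trh'

Every occurrence is swapped for ''.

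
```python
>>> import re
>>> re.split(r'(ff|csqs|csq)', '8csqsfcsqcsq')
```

['8', 'csqs', 'f', 'csq', '', 'csq', '']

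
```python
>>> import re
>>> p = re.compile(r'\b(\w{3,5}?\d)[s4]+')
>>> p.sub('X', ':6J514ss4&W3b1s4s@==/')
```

':X&X@==/'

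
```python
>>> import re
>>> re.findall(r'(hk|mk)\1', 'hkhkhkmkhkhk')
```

The backreference `\1` re-matches whatever the first group consumed, character for character.
Matches: at [0:4] match 'hkhk', group 1 = 'hk'; at [8:12] match 'hkhk', group 1 = 'hk'.
With a single group, `findall` returns only what that group captured — 2 items.

['hk', 'hk']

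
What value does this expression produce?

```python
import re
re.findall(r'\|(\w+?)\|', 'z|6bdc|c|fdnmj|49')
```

Walking the string: at [1:7] match '|6bdc|', group 1 = '6bdc'; at [8:15] match '|fdnmj|', group 1 = 'fdnmj'.
One capturing group, so `findall` returns just the captured substring from each match — 2 in all.

['6bdc', 'fdnmj']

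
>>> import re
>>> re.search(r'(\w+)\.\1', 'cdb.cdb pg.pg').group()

'cdb.cdb'

The backreference `\1` re-matches whatever the first group consumed, character for character.
`re.search` tries every starting position until one works.
The match spans [0:7] → 'cdb.cdb'.
Captured: group 1 = 'cdb'.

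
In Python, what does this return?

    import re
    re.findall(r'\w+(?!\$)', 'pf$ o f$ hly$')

['p', 'o', 'hl']

`(?!…)`/`(?<!…)` only lets a position through if the neighbouring text does NOT match; no characters are consumed.
No capturing groups, so `findall` returns the 3 full match strings.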